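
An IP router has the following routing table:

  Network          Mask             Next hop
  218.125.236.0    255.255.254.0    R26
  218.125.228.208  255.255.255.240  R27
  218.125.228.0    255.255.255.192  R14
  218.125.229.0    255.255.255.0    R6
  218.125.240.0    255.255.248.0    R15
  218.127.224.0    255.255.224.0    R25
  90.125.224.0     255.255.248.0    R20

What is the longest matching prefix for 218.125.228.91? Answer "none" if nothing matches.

218.125.228.91 is outside every listed prefix and there is no default route.

none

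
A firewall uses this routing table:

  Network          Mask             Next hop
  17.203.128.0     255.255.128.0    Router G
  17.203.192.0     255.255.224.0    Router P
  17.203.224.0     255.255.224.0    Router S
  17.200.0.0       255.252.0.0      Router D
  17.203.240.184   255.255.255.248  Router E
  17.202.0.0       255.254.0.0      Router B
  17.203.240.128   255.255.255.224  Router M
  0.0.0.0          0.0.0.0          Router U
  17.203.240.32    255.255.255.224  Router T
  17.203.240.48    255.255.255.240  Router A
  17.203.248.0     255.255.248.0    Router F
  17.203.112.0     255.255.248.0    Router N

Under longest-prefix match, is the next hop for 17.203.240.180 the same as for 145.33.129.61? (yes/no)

17.203.240.180: longest match 17.203.224.0/19 -> Router S
145.33.129.61: longest match 0.0.0.0/0 -> Router U

no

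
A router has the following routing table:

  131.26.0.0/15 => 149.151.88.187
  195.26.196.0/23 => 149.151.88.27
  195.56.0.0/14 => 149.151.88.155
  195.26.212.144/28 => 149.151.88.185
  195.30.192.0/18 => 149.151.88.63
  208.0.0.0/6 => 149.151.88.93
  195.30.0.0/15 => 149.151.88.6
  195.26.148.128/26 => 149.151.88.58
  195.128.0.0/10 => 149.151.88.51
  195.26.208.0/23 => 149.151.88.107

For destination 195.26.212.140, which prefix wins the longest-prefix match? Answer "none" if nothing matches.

none

195.26.212.140 is outside every listed prefix and there is no default route.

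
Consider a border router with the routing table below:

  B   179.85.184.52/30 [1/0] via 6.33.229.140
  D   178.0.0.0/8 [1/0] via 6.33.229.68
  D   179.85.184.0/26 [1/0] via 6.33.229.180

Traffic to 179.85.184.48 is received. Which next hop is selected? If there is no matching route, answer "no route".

Routes whose prefix contains 179.85.184.48:
  179.85.184.0/26 (179.85.184.0 - 179.85.184.63) -> 6.33.229.180
More-specific entries that do NOT match:
  179.85.184.52/30 (179.85.184.52 - 179.85.184.55) does not contain 179.85.184.48
Longest matching prefix is /26 -> next hop 6.33.229.180.

6.33.229.180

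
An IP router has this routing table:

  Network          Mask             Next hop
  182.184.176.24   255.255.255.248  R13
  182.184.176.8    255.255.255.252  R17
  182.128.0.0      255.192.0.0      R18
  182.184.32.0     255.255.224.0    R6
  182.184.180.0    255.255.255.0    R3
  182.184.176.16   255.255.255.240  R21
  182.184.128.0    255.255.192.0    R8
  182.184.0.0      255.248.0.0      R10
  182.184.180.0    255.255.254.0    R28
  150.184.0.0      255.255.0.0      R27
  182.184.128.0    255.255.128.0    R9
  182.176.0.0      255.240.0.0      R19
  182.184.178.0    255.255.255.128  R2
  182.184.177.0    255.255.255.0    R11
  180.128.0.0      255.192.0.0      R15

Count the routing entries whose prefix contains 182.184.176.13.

5

Prefixes containing 182.184.176.13:
  182.128.0.0/10 (182.128.0.0 - 182.191.255.255)
  182.176.0.0/12 (182.176.0.0 - 182.191.255.255)
  182.184.0.0/13 (182.184.0.0 - 182.191.255.255)
  182.184.128.0/17 (182.184.128.0 - 182.184.255.255)
  182.184.128.0/18 (182.184.128.0 - 182.184.191.255)
Total matching entries: 5.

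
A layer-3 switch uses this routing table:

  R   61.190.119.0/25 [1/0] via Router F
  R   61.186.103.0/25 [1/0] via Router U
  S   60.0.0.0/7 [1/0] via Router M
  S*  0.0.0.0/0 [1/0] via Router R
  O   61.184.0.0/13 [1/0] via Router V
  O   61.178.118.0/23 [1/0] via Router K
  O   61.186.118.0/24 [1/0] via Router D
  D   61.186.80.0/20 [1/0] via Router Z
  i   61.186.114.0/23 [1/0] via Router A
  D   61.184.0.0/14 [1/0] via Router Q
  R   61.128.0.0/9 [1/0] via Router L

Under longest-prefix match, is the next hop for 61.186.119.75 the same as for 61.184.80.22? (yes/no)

61.186.119.75: longest match 61.184.0.0/14 -> Router Q
61.184.80.22: longest match 61.184.0.0/14 -> Router Q

yes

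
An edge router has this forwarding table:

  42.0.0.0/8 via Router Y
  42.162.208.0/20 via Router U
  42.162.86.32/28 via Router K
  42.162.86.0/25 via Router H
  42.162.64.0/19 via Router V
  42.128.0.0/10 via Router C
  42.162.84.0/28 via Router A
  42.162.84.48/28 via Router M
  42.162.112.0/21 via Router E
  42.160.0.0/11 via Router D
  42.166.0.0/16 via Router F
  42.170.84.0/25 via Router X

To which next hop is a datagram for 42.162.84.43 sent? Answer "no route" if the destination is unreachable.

Routes whose prefix contains 42.162.84.43:
  42.0.0.0/8 (42.0.0.0 - 42.255.255.255) -> Router Y
  42.128.0.0/10 (42.128.0.0 - 42.191.255.255) -> Router C
  42.160.0.0/11 (42.160.0.0 - 42.191.255.255) -> Router D
  42.162.64.0/19 (42.162.64.0 - 42.162.95.255) -> Router V
More-specific entries that do NOT match:
  42.162.86.32/28 (42.162.86.32 - 42.162.86.47) does not contain 42.162.84.43
  42.162.84.0/28 (42.162.84.0 - 42.162.84.15) does not contain 42.162.84.43
  42.162.84.48/28 (42.162.84.48 - 42.162.84.63) does not contain 42.162.84.43
  42.162.86.0/25 (42.162.86.0 - 42.162.86.127) does not contain 42.162.84.43
  42.170.84.0/25 (42.170.84.0 - 42.170.84.127) does not contain 42.162.84.43
  42.162.112.0/21 (42.162.112.0 - 42.162.119.255) does not contain 42.162.84.43
  42.162.208.0/20 (42.162.208.0 - 42.162.223.255) does not contain 42.162.84.43
Longest matching prefix is /19 -> next hop Router V.

Router V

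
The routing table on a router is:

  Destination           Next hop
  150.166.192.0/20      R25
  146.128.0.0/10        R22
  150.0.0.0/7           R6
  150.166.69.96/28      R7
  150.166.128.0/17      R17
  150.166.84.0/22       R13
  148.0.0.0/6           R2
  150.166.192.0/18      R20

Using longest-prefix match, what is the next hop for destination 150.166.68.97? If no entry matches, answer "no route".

Routes whose prefix contains 150.166.68.97:
  148.0.0.0/6 (148.0.0.0 - 151.255.255.255) -> R2
  150.0.0.0/7 (150.0.0.0 - 151.255.255.255) -> R6
More-specific entries that do NOT match:
  150.166.69.96/28 (150.166.69.96 - 150.166.69.111) does not contain 150.166.68.97
  150.166.84.0/22 (150.166.84.0 - 150.166.87.255) does not contain 150.166.68.97
  150.166.192.0/20 (150.166.192.0 - 150.166.207.255) does not contain 150.166.68.97
  150.166.192.0/18 (150.166.192.0 - 150.166.255.255) does not contain 150.166.68.97
  150.166.128.0/17 (150.166.128.0 - 150.166.255.255) does not contain 150.166.68.97
  146.128.0.0/10 (146.128.0.0 - 146.191.255.255) does not contain 150.166.68.97
Longest matching prefix is /7 -> next hop R6.

R6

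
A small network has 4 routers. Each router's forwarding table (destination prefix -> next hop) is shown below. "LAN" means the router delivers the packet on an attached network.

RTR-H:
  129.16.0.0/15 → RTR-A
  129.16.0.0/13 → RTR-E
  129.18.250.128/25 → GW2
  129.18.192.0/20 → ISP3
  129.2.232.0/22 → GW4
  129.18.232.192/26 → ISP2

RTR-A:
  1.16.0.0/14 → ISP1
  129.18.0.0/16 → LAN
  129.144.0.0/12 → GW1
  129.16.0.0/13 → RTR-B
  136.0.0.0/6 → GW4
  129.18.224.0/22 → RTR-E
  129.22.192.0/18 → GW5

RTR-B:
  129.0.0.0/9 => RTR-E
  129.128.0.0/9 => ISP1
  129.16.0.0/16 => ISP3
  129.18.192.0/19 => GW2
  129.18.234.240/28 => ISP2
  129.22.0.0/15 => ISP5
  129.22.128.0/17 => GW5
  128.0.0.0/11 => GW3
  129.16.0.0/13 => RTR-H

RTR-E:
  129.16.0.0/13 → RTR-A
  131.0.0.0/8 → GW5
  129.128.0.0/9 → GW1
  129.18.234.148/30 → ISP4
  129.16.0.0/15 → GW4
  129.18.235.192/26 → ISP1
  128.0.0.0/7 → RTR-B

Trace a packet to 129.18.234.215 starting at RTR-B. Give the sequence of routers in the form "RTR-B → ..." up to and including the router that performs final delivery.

At RTR-B: longest match for 129.18.234.215 is 129.16.0.0/13 -> RTR-H
At RTR-H: longest match for 129.18.234.215 is 129.16.0.0/13 -> RTR-E
At RTR-E: longest match for 129.18.234.215 is 129.16.0.0/13 -> RTR-A
At RTR-A: longest match for 129.18.234.215 is 129.18.0.0/16 -> LAN

RTR-B → RTR-H → RTR-E → RTR-A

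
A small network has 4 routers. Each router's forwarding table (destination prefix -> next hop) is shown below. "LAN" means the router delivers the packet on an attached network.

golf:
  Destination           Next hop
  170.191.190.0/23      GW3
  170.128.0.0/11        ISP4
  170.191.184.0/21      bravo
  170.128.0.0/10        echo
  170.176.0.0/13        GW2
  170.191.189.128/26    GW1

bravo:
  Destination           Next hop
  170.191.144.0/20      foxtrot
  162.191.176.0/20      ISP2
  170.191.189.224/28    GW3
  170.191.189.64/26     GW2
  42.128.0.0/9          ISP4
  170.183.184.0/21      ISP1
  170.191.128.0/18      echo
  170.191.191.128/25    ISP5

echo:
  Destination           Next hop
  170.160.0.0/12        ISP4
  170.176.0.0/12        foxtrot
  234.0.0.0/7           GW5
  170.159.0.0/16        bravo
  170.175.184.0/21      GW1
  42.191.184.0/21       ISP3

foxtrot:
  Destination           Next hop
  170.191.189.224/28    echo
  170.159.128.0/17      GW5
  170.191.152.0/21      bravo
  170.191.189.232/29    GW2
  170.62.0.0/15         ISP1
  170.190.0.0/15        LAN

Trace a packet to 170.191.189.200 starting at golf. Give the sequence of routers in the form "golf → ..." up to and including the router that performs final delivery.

golf → bravo → echo → foxtrot

At golf: longest match for 170.191.189.200 is 170.191.184.0/21 -> bravo
At bravo: longest match for 170.191.189.200 is 170.191.128.0/18 -> echo
At echo: longest match for 170.191.189.200 is 170.176.0.0/12 -> foxtrot
At foxtrot: longest match for 170.191.189.200 is 170.190.0.0/15 -> LAN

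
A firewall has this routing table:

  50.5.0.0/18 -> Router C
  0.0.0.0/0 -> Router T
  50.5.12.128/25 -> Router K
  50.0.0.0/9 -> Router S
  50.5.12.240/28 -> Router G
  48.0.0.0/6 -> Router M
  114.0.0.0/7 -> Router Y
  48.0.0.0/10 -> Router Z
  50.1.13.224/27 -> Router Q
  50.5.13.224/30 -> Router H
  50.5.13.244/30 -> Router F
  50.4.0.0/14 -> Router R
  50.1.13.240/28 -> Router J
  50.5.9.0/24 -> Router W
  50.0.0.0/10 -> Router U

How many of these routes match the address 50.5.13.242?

6

Prefixes containing 50.5.13.242:
  0.0.0.0/0 (default, matches everything)
  48.0.0.0/6 (48.0.0.0 - 51.255.255.255)
  50.0.0.0/9 (50.0.0.0 - 50.127.255.255)
  50.0.0.0/10 (50.0.0.0 - 50.63.255.255)
  50.4.0.0/14 (50.4.0.0 - 50.7.255.255)
  50.5.0.0/18 (50.5.0.0 - 50.5.63.255)
Total matching entries: 6.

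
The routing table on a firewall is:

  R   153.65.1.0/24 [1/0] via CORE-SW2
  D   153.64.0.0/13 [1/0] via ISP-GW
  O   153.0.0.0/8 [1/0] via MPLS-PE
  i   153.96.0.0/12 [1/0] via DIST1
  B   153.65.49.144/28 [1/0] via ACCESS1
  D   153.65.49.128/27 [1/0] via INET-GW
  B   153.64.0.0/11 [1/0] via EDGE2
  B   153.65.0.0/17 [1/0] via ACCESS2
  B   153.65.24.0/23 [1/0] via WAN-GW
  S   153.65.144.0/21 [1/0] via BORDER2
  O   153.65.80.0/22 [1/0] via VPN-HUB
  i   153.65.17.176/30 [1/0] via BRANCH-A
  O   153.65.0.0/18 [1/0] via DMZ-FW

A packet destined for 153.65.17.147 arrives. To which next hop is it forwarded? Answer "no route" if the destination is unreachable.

DMZ-FW

Routes whose prefix contains 153.65.17.147:
  153.0.0.0/8 (153.0.0.0 - 153.255.255.255) -> MPLS-PE
  153.64.0.0/11 (153.64.0.0 - 153.95.255.255) -> EDGE2
  153.64.0.0/13 (153.64.0.0 - 153.71.255.255) -> ISP-GW
  153.65.0.0/17 (153.65.0.0 - 153.65.127.255) -> ACCESS2
  153.65.0.0/18 (153.65.0.0 - 153.65.63.255) -> DMZ-FW
More-specific entries that do NOT match:
  153.65.17.176/30 (153.65.17.176 - 153.65.17.179) does not contain 153.65.17.147
  153.65.49.144/28 (153.65.49.144 - 153.65.49.159) does not contain 153.65.17.147
  153.65.49.128/27 (153.65.49.128 - 153.65.49.159) does not contain 153.65.17.147
  153.65.1.0/24 (153.65.1.0 - 153.65.1.255) does not contain 153.65.17.147
  153.65.24.0/23 (153.65.24.0 - 153.65.25.255) does not contain 153.65.17.147
  153.65.80.0/22 (153.65.80.0 - 153.65.83.255) does not contain 153.65.17.147
  153.65.144.0/21 (153.65.144.0 - 153.65.151.255) does not contain 153.65.17.147
Longest matching prefix is /18 -> next hop DMZ-FW.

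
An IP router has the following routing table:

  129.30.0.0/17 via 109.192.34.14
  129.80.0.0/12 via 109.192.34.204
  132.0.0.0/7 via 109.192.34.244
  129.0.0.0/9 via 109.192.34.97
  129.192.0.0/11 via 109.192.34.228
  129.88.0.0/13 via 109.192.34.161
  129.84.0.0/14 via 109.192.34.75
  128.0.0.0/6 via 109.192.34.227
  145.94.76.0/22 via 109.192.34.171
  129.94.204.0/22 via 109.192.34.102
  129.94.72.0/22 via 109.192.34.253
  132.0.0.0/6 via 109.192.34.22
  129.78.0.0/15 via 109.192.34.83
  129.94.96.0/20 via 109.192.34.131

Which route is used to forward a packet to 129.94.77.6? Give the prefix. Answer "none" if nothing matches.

Entries matching 129.94.77.6:
  128.0.0.0/6 (128.0.0.0 - 131.255.255.255)
  129.0.0.0/9 (129.0.0.0 - 129.127.255.255)
  129.80.0.0/12 (129.80.0.0 - 129.95.255.255)
  129.88.0.0/13 (129.88.0.0 - 129.95.255.255)
Most specific is 129.88.0.0/13.

129.88.0.0/13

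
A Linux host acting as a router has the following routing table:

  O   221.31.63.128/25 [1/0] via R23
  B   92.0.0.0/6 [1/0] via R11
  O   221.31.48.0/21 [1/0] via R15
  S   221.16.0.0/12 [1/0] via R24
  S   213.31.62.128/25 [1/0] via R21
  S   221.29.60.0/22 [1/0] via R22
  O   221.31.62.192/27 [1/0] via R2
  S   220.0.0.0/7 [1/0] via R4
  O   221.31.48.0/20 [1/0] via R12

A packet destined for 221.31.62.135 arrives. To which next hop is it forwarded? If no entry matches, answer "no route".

R12

Routes whose prefix contains 221.31.62.135:
  220.0.0.0/7 (220.0.0.0 - 221.255.255.255) -> R4
  221.16.0.0/12 (221.16.0.0 - 221.31.255.255) -> R24
  221.31.48.0/20 (221.31.48.0 - 221.31.63.255) -> R12
More-specific entries that do NOT match:
  221.31.62.192/27 (221.31.62.192 - 221.31.62.223) does not contain 221.31.62.135
  221.31.63.128/25 (221.31.63.128 - 221.31.63.255) does not contain 221.31.62.135
  213.31.62.128/25 (213.31.62.128 - 213.31.62.255) does not contain 221.31.62.135
  221.29.60.0/22 (221.29.60.0 - 221.29.63.255) does not contain 221.31.62.135
  221.31.48.0/21 (221.31.48.0 - 221.31.55.255) does not contain 221.31.62.135
Longest matching prefix is /20 -> next hop R12.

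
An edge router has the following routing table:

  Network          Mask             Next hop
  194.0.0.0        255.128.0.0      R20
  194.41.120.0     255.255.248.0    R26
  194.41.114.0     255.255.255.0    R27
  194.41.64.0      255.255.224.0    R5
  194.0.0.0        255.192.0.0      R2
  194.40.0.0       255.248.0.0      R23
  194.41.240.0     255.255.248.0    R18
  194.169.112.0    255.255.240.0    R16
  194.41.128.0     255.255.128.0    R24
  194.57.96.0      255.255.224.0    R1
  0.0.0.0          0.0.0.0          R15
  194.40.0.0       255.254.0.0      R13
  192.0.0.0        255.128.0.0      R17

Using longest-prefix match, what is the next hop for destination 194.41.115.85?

R13

Routes whose prefix contains 194.41.115.85:
  0.0.0.0/0 (default, matches everything) -> R15
  194.0.0.0/9 (194.0.0.0 - 194.127.255.255) -> R20
  194.0.0.0/10 (194.0.0.0 - 194.63.255.255) -> R2
  194.40.0.0/13 (194.40.0.0 - 194.47.255.255) -> R23
  194.40.0.0/15 (194.40.0.0 - 194.41.255.255) -> R13
More-specific entries that do NOT match:
  194.41.114.0/24 (194.41.114.0 - 194.41.114.255) does not contain 194.41.115.85
  194.41.120.0/21 (194.41.120.0 - 194.41.127.255) does not contain 194.41.115.85
  194.41.240.0/21 (194.41.240.0 - 194.41.247.255) does not contain 194.41.115.85
  194.169.112.0/20 (194.169.112.0 - 194.169.127.255) does not contain 194.41.115.85
  194.41.64.0/19 (194.41.64.0 - 194.41.95.255) does not contain 194.41.115.85
  194.57.96.0/19 (194.57.96.0 - 194.57.127.255) does not contain 194.41.115.85
  194.41.128.0/17 (194.41.128.0 - 194.41.255.255) does not contain 194.41.115.85
Longest matching prefix is /15 -> next hop R13.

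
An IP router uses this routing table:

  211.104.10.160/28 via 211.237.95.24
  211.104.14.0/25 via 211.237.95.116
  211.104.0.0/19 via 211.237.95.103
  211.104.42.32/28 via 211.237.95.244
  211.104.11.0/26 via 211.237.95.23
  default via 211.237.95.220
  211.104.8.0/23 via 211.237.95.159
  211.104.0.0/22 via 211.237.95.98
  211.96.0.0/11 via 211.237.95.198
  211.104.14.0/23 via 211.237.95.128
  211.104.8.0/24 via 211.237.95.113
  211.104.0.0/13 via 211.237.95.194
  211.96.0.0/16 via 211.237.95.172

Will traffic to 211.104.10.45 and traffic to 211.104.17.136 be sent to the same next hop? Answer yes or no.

yes

211.104.10.45: longest match 211.104.0.0/19 -> 211.237.95.103
211.104.17.136: longest match 211.104.0.0/19 -> 211.237.95.103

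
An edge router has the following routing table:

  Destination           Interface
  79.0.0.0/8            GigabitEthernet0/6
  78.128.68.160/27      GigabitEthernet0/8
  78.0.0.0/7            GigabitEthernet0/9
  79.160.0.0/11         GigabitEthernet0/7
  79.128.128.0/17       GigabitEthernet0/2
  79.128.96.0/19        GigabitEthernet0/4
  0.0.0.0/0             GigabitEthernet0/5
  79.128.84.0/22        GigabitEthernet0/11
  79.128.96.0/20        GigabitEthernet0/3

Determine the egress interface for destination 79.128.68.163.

GigabitEthernet0/6

Routes whose prefix contains 79.128.68.163:
  0.0.0.0/0 (default, matches everything) -> GigabitEthernet0/5
  78.0.0.0/7 (78.0.0.0 - 79.255.255.255) -> GigabitEthernet0/9
  79.0.0.0/8 (79.0.0.0 - 79.255.255.255) -> GigabitEthernet0/6
More-specific entries that do NOT match:
  78.128.68.160/27 (78.128.68.160 - 78.128.68.191) does not contain 79.128.68.163
  79.128.84.0/22 (79.128.84.0 - 79.128.87.255) does not contain 79.128.68.163
  79.128.96.0/20 (79.128.96.0 - 79.128.111.255) does not contain 79.128.68.163
  79.128.96.0/19 (79.128.96.0 - 79.128.127.255) does not contain 79.128.68.163
  79.128.128.0/17 (79.128.128.0 - 79.128.255.255) does not contain 79.128.68.163
  79.160.0.0/11 (79.160.0.0 - 79.191.255.255) does not contain 79.128.68.163
Longest matching prefix is /8 -> interface GigabitEthernet0/6.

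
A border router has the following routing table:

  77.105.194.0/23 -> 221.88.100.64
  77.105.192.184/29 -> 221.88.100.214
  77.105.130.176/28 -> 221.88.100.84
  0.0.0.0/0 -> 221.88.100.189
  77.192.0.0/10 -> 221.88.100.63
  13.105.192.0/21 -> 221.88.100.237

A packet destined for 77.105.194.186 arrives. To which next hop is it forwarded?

Routes whose prefix contains 77.105.194.186:
  0.0.0.0/0 (default, matches everything) -> 221.88.100.189
  77.105.194.0/23 (77.105.194.0 - 77.105.195.255) -> 221.88.100.64
More-specific entries that do NOT match:
  77.105.192.184/29 (77.105.192.184 - 77.105.192.191) does not contain 77.105.194.186
  77.105.130.176/28 (77.105.130.176 - 77.105.130.191) does not contain 77.105.194.186
Longest matching prefix is /23 -> next hop 221.88.100.64.

221.88.100.64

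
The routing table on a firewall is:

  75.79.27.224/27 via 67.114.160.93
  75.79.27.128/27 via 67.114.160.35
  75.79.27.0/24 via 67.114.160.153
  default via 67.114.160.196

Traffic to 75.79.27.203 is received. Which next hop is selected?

67.114.160.153

Routes whose prefix contains 75.79.27.203:
  0.0.0.0/0 (default, matches everything) -> 67.114.160.196
  75.79.27.0/24 (75.79.27.0 - 75.79.27.255) -> 67.114.160.153
More-specific entries that do NOT match:
  75.79.27.224/27 (75.79.27.224 - 75.79.27.255) does not contain 75.79.27.203
  75.79.27.128/27 (75.79.27.128 - 75.79.27.159) does not contain 75.79.27.203
Longest matching prefix is /24 -> next hop 67.114.160.153.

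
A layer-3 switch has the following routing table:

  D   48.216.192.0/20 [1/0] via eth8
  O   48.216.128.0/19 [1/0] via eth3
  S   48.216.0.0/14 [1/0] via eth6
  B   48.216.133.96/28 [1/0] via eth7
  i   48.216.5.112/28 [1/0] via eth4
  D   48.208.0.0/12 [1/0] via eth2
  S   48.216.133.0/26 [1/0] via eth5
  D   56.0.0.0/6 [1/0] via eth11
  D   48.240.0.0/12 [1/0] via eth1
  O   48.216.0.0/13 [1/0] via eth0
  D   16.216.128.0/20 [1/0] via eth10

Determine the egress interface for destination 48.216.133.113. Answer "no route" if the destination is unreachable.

eth3

Routes whose prefix contains 48.216.133.113:
  48.208.0.0/12 (48.208.0.0 - 48.223.255.255) -> eth2
  48.216.0.0/13 (48.216.0.0 - 48.223.255.255) -> eth0
  48.216.0.0/14 (48.216.0.0 - 48.219.255.255) -> eth6
  48.216.128.0/19 (48.216.128.0 - 48.216.159.255) -> eth3
More-specific entries that do NOT match:
  48.216.133.96/28 (48.216.133.96 - 48.216.133.111) does not contain 48.216.133.113
  48.216.5.112/28 (48.216.5.112 - 48.216.5.127) does not contain 48.216.133.113
  48.216.133.0/26 (48.216.133.0 - 48.216.133.63) does not contain 48.216.133.113
  48.216.192.0/20 (48.216.192.0 - 48.216.207.255) does not contain 48.216.133.113
  16.216.128.0/20 (16.216.128.0 - 16.216.143.255) does not contain 48.216.133.113
Longest matching prefix is /19 -> interface eth3.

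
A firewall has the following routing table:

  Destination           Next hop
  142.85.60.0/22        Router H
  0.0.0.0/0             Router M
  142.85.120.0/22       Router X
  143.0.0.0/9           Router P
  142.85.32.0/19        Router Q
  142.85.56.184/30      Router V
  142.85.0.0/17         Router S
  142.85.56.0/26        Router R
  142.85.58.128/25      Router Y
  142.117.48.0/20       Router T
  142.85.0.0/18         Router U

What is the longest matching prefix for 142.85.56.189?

Entries matching 142.85.56.189:
  0.0.0.0/0 (default, matches everything)
  142.85.0.0/17 (142.85.0.0 - 142.85.127.255)
  142.85.0.0/18 (142.85.0.0 - 142.85.63.255)
  142.85.32.0/19 (142.85.32.0 - 142.85.63.255)
Most specific is 142.85.32.0/19.

142.85.32.0/19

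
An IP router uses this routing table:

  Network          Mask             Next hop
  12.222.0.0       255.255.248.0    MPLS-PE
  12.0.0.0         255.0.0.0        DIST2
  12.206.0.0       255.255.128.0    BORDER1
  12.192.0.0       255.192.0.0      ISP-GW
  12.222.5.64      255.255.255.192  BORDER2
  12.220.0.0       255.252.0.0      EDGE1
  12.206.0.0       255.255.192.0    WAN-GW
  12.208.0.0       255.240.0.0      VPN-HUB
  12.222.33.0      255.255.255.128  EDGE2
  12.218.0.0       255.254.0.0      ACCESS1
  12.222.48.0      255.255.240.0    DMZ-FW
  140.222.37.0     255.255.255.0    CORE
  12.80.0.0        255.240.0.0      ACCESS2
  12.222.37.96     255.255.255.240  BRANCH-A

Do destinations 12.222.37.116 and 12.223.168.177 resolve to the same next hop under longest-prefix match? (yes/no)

yes

12.222.37.116: longest match 12.220.0.0/14 -> EDGE1
12.223.168.177: longest match 12.220.0.0/14 -> EDGE1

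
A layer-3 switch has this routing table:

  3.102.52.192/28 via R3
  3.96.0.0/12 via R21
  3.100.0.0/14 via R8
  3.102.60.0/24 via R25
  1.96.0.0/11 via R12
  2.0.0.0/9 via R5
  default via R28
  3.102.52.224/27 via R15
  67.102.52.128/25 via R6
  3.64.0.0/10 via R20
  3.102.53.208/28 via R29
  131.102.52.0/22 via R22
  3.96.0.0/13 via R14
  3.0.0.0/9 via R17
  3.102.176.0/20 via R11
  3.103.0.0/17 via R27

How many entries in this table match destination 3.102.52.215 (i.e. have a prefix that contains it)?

Prefixes containing 3.102.52.215:
  0.0.0.0/0 (default, matches everything)
  3.0.0.0/9 (3.0.0.0 - 3.127.255.255)
  3.64.0.0/10 (3.64.0.0 - 3.127.255.255)
  3.96.0.0/12 (3.96.0.0 - 3.111.255.255)
  3.96.0.0/13 (3.96.0.0 - 3.103.255.255)
  3.100.0.0/14 (3.100.0.0 - 3.103.255.255)
Total matching entries: 6.

6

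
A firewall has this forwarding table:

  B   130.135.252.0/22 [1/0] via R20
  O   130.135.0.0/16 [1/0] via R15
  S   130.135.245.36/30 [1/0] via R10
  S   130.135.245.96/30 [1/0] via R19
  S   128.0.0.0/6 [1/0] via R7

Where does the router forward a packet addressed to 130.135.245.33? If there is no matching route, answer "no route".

Routes whose prefix contains 130.135.245.33:
  128.0.0.0/6 (128.0.0.0 - 131.255.255.255) -> R7
  130.135.0.0/16 (130.135.0.0 - 130.135.255.255) -> R15
More-specific entries that do NOT match:
  130.135.245.36/30 (130.135.245.36 - 130.135.245.39) does not contain 130.135.245.33
  130.135.245.96/30 (130.135.245.96 - 130.135.245.99) does not contain 130.135.245.33
  130.135.252.0/22 (130.135.252.0 - 130.135.255.255) does not contain 130.135.245.33
Longest matching prefix is /16 -> next hop R15.

R15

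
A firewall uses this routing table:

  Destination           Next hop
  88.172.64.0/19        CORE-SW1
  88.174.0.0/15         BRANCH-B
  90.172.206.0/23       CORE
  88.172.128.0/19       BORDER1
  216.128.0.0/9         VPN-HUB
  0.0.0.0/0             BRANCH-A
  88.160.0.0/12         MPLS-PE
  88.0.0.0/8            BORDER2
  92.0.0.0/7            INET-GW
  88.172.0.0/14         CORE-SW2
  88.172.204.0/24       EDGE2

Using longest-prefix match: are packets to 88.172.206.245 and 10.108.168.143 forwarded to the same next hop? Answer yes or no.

88.172.206.245: longest match 88.172.0.0/14 -> CORE-SW2
10.108.168.143: longest match 0.0.0.0/0 -> BRANCH-A

no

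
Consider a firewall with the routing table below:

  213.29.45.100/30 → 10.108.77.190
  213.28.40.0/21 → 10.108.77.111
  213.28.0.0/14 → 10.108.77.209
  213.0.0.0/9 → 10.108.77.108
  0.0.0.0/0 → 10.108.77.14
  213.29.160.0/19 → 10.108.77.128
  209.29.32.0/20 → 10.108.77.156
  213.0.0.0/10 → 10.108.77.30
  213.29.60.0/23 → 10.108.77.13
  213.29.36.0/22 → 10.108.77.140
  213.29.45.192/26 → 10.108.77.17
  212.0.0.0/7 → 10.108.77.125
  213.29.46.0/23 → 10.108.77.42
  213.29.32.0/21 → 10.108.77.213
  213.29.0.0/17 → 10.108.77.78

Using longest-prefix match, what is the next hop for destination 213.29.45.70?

Routes whose prefix contains 213.29.45.70:
  0.0.0.0/0 (default, matches everything) -> 10.108.77.14
  212.0.0.0/7 (212.0.0.0 - 213.255.255.255) -> 10.108.77.125
  213.0.0.0/9 (213.0.0.0 - 213.127.255.255) -> 10.108.77.108
  213.0.0.0/10 (213.0.0.0 - 213.63.255.255) -> 10.108.77.30
  213.28.0.0/14 (213.28.0.0 - 213.31.255.255) -> 10.108.77.209
  213.29.0.0/17 (213.29.0.0 - 213.29.127.255) -> 10.108.77.78
More-specific entries that do NOT match:
  213.29.45.100/30 (213.29.45.100 - 213.29.45.103) does not contain 213.29.45.70
  213.29.45.192/26 (213.29.45.192 - 213.29.45.255) does not contain 213.29.45.70
  213.29.60.0/23 (213.29.60.0 - 213.29.61.255) does not contain 213.29.45.70
  213.29.46.0/23 (213.29.46.0 - 213.29.47.255) does not contain 213.29.45.70
  213.29.36.0/22 (213.29.36.0 - 213.29.39.255) does not contain 213.29.45.70
  213.28.40.0/21 (213.28.40.0 - 213.28.47.255) does not contain 213.29.45.70
  213.29.32.0/21 (213.29.32.0 - 213.29.39.255) does not contain 213.29.45.70
  209.29.32.0/20 (209.29.32.0 - 209.29.47.255) does not contain 213.29.45.70
  213.29.160.0/19 (213.29.160.0 - 213.29.191.255) does not contain 213.29.45.70
Longest matching prefix is /17 -> next hop 10.108.77.78.

10.108.77.78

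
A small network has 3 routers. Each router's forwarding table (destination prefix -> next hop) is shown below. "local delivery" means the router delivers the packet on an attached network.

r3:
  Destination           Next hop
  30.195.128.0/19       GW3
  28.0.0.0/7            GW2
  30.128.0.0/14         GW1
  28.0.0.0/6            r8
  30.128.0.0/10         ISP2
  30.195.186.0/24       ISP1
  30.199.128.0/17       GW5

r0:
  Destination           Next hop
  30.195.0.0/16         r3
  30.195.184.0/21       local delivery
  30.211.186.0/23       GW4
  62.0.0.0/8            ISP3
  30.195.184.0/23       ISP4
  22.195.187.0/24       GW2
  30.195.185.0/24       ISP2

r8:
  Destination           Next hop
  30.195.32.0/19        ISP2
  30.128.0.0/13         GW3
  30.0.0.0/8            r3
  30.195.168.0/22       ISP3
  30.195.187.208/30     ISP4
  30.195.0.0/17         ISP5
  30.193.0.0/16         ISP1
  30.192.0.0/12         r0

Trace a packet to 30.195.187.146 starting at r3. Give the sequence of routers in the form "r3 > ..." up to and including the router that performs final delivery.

At r3: longest match for 30.195.187.146 is 28.0.0.0/6 -> r8
At r8: longest match for 30.195.187.146 is 30.192.0.0/12 -> r0
At r0: longest match for 30.195.187.146 is 30.195.184.0/21 -> local delivery

r3 > r8 > r0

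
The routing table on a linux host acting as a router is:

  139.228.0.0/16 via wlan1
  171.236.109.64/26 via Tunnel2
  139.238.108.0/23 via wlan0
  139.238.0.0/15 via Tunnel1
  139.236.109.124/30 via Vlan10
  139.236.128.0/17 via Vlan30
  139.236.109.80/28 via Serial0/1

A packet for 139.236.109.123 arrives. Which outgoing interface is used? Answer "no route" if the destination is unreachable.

No entry's prefix contains 139.236.109.123; there is no default route.

no route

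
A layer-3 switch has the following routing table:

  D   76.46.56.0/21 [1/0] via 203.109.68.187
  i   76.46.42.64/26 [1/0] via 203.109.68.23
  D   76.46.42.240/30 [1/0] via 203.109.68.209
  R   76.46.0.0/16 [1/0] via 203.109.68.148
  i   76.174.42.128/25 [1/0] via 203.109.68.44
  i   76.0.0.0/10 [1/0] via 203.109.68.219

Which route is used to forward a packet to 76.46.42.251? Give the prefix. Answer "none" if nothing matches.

Entries matching 76.46.42.251:
  76.0.0.0/10 (76.0.0.0 - 76.63.255.255)
  76.46.0.0/16 (76.46.0.0 - 76.46.255.255)
Most specific is 76.46.0.0/16.

76.46.0.0/16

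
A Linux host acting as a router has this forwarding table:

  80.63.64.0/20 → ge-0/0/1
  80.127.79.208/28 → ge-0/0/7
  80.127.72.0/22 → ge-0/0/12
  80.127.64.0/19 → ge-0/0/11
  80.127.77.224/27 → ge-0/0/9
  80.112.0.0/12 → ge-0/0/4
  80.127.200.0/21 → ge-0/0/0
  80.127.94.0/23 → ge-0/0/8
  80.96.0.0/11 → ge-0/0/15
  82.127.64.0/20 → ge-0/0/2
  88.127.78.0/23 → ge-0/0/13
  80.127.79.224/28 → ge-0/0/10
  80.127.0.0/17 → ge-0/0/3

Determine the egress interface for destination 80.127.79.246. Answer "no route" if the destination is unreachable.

ge-0/0/11

Routes whose prefix contains 80.127.79.246:
  80.96.0.0/11 (80.96.0.0 - 80.127.255.255) -> ge-0/0/15
  80.112.0.0/12 (80.112.0.0 - 80.127.255.255) -> ge-0/0/4
  80.127.0.0/17 (80.127.0.0 - 80.127.127.255) -> ge-0/0/3
  80.127.64.0/19 (80.127.64.0 - 80.127.95.255) -> ge-0/0/11
More-specific entries that do NOT match:
  80.127.79.208/28 (80.127.79.208 - 80.127.79.223) does not contain 80.127.79.246
  80.127.79.224/28 (80.127.79.224 - 80.127.79.239) does not contain 80.127.79.246
  80.127.77.224/27 (80.127.77.224 - 80.127.77.255) does not contain 80.127.79.246
  80.127.94.0/23 (80.127.94.0 - 80.127.95.255) does not contain 80.127.79.246
  88.127.78.0/23 (88.127.78.0 - 88.127.79.255) does not contain 80.127.79.246
  80.127.72.0/22 (80.127.72.0 - 80.127.75.255) does not contain 80.127.79.246
  80.127.200.0/21 (80.127.200.0 - 80.127.207.255) does not contain 80.127.79.246
  80.63.64.0/20 (80.63.64.0 - 80.63.79.255) does not contain 80.127.79.246
  82.127.64.0/20 (82.127.64.0 - 82.127.79.255) does not contain 80.127.79.246
Longest matching prefix is /19 -> interface ge-0/0/11.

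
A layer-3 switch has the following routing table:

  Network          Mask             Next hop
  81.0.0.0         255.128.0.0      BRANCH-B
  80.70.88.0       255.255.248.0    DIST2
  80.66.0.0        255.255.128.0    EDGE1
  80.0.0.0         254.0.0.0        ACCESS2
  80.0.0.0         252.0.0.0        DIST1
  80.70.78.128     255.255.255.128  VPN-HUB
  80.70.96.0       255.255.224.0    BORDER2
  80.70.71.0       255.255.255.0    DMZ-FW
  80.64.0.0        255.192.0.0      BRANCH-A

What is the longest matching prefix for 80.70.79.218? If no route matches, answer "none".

80.64.0.0/10

Entries matching 80.70.79.218:
  80.0.0.0/6 (80.0.0.0 - 83.255.255.255)
  80.0.0.0/7 (80.0.0.0 - 81.255.255.255)
  80.64.0.0/10 (80.64.0.0 - 80.127.255.255)
Most specific is 80.64.0.0/10.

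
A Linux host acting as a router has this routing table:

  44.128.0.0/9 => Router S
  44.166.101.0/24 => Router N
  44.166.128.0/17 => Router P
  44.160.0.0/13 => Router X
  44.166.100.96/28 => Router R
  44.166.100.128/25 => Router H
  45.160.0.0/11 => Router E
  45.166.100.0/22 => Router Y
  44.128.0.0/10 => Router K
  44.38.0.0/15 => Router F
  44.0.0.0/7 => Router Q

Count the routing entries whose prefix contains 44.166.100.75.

Prefixes containing 44.166.100.75:
  44.0.0.0/7 (44.0.0.0 - 45.255.255.255)
  44.128.0.0/9 (44.128.0.0 - 44.255.255.255)
  44.128.0.0/10 (44.128.0.0 - 44.191.255.255)
  44.160.0.0/13 (44.160.0.0 - 44.167.255.255)
Total matching entries: 4.

4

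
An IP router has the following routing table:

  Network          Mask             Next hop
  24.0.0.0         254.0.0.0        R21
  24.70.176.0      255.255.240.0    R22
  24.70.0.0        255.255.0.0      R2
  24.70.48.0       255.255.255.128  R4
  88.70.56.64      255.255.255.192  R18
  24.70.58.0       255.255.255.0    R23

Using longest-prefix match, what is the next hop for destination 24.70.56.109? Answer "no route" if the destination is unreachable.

R2

Routes whose prefix contains 24.70.56.109:
  24.0.0.0/7 (24.0.0.0 - 25.255.255.255) -> R21
  24.70.0.0/16 (24.70.0.0 - 24.70.255.255) -> R2
More-specific entries that do NOT match:
  88.70.56.64/26 (88.70.56.64 - 88.70.56.127) does not contain 24.70.56.109
  24.70.48.0/25 (24.70.48.0 - 24.70.48.127) does not contain 24.70.56.109
  24.70.58.0/24 (24.70.58.0 - 24.70.58.255) does not contain 24.70.56.109
  24.70.176.0/20 (24.70.176.0 - 24.70.191.255) does not contain 24.70.56.109
Longest matching prefix is /16 -> next hop R2.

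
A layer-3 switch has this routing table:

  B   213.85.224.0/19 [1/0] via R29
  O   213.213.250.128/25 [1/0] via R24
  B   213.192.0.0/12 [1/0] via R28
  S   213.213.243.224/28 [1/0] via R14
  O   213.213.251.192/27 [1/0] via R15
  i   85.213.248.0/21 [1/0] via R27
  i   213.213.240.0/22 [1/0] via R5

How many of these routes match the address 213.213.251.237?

No listed prefix contains 213.213.251.237.
Total matching entries: 0.

0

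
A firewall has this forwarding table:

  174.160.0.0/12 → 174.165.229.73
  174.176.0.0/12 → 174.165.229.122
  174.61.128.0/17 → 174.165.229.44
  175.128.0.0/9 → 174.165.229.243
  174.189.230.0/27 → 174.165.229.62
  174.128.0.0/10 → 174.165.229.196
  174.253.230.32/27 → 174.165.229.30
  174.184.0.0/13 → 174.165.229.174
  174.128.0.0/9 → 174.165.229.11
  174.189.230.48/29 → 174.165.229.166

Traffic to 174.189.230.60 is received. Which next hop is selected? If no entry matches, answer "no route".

Routes whose prefix contains 174.189.230.60:
  174.128.0.0/9 (174.128.0.0 - 174.255.255.255) -> 174.165.229.11
  174.128.0.0/10 (174.128.0.0 - 174.191.255.255) -> 174.165.229.196
  174.176.0.0/12 (174.176.0.0 - 174.191.255.255) -> 174.165.229.122
  174.184.0.0/13 (174.184.0.0 - 174.191.255.255) -> 174.165.229.174
More-specific entries that do NOT match:
  174.189.230.48/29 (174.189.230.48 - 174.189.230.55) does not contain 174.189.230.60
  174.189.230.0/27 (174.189.230.0 - 174.189.230.31) does not contain 174.189.230.60
  174.253.230.32/27 (174.253.230.32 - 174.253.230.63) does not contain 174.189.230.60
  174.61.128.0/17 (174.61.128.0 - 174.61.255.255) does not contain 174.189.230.60
Longest matching prefix is /13 -> next hop 174.165.229.174.

174.165.229.174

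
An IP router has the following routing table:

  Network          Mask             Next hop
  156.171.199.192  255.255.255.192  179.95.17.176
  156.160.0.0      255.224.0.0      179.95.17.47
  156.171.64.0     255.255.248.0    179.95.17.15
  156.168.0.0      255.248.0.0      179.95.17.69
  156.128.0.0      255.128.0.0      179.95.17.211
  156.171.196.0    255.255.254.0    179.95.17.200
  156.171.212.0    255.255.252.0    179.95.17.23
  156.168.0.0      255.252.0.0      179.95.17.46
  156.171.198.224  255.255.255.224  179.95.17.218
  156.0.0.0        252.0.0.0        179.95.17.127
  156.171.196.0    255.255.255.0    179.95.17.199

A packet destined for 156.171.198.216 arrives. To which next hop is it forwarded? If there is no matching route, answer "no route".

Routes whose prefix contains 156.171.198.216:
  156.0.0.0/6 (156.0.0.0 - 159.255.255.255) -> 179.95.17.127
  156.128.0.0/9 (156.128.0.0 - 156.255.255.255) -> 179.95.17.211
  156.160.0.0/11 (156.160.0.0 - 156.191.255.255) -> 179.95.17.47
  156.168.0.0/13 (156.168.0.0 - 156.175.255.255) -> 179.95.17.69
  156.168.0.0/14 (156.168.0.0 - 156.171.255.255) -> 179.95.17.46
More-specific entries that do NOT match:
  156.171.198.224/27 (156.171.198.224 - 156.171.198.255) does not contain 156.171.198.216
  156.171.199.192/26 (156.171.199.192 - 156.171.199.255) does not contain 156.171.198.216
  156.171.196.0/24 (156.171.196.0 - 156.171.196.255) does not contain 156.171.198.216
  156.171.196.0/23 (156.171.196.0 - 156.171.197.255) does not contain 156.171.198.216
  156.171.212.0/22 (156.171.212.0 - 156.171.215.255) does not contain 156.171.198.216
  156.171.64.0/21 (156.171.64.0 - 156.171.71.255) does not contain 156.171.198.216
Longest matching prefix is /14 -> next hop 179.95.17.46.

179.95.17.46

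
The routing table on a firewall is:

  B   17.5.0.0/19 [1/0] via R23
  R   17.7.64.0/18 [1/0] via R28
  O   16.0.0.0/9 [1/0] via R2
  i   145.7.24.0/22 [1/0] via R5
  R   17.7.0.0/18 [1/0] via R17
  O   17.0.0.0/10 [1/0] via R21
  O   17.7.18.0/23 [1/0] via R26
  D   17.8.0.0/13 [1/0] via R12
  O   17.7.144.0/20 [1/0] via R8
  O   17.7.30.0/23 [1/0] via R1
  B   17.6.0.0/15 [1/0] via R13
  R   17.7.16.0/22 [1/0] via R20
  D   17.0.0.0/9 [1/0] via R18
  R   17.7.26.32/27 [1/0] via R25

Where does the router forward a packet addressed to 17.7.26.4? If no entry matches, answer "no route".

R17

Routes whose prefix contains 17.7.26.4:
  17.0.0.0/9 (17.0.0.0 - 17.127.255.255) -> R18
  17.0.0.0/10 (17.0.0.0 - 17.63.255.255) -> R21
  17.6.0.0/15 (17.6.0.0 - 17.7.255.255) -> R13
  17.7.0.0/18 (17.7.0.0 - 17.7.63.255) -> R17
More-specific entries that do NOT match:
  17.7.26.32/27 (17.7.26.32 - 17.7.26.63) does not contain 17.7.26.4
  17.7.18.0/23 (17.7.18.0 - 17.7.19.255) does not contain 17.7.26.4
  17.7.30.0/23 (17.7.30.0 - 17.7.31.255) does not contain 17.7.26.4
  145.7.24.0/22 (145.7.24.0 - 145.7.27.255) does not contain 17.7.26.4
  17.7.16.0/22 (17.7.16.0 - 17.7.19.255) does not contain 17.7.26.4
  17.7.144.0/20 (17.7.144.0 - 17.7.159.255) does not contain 17.7.26.4
  17.5.0.0/19 (17.5.0.0 - 17.5.31.255) does not contain 17.7.26.4
Longest matching prefix is /18 -> next hop R17.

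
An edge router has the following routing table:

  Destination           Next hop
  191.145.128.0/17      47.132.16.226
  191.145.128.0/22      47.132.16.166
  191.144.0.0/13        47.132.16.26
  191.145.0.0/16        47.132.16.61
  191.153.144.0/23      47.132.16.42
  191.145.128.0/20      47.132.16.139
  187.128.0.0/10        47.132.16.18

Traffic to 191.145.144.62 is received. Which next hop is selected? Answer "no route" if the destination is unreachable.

47.132.16.226

Routes whose prefix contains 191.145.144.62:
  191.144.0.0/13 (191.144.0.0 - 191.151.255.255) -> 47.132.16.26
  191.145.0.0/16 (191.145.0.0 - 191.145.255.255) -> 47.132.16.61
  191.145.128.0/17 (191.145.128.0 - 191.145.255.255) -> 47.132.16.226
More-specific entries that do NOT match:
  191.153.144.0/23 (191.153.144.0 - 191.153.145.255) does not contain 191.145.144.62
  191.145.128.0/22 (191.145.128.0 - 191.145.131.255) does not contain 191.145.144.62
  191.145.128.0/20 (191.145.128.0 - 191.145.143.255) does not contain 191.145.144.62
Longest matching prefix is /17 -> next hop 47.132.16.226.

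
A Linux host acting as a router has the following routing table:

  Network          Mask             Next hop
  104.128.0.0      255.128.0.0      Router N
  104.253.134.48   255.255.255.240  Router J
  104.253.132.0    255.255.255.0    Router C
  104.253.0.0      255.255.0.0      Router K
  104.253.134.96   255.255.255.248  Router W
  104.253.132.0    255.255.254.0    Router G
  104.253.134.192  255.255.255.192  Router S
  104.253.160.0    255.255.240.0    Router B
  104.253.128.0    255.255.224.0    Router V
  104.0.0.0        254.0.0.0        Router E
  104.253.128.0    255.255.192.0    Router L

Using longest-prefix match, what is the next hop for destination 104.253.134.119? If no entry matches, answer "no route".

Routes whose prefix contains 104.253.134.119:
  104.0.0.0/7 (104.0.0.0 - 105.255.255.255) -> Router E
  104.128.0.0/9 (104.128.0.0 - 104.255.255.255) -> Router N
  104.253.0.0/16 (104.253.0.0 - 104.253.255.255) -> Router K
  104.253.128.0/18 (104.253.128.0 - 104.253.191.255) -> Router L
  104.253.128.0/19 (104.253.128.0 - 104.253.159.255) -> Router V
More-specific entries that do NOT match:
  104.253.134.96/29 (104.253.134.96 - 104.253.134.103) does not contain 104.253.134.119
  104.253.134.48/28 (104.253.134.48 - 104.253.134.63) does not contain 104.253.134.119
  104.253.134.192/26 (104.253.134.192 - 104.253.134.255) does not contain 104.253.134.119
  104.253.132.0/24 (104.253.132.0 - 104.253.132.255) does not contain 104.253.134.119
  104.253.132.0/23 (104.253.132.0 - 104.253.133.255) does not contain 104.253.134.119
  104.253.160.0/20 (104.253.160.0 - 104.253.175.255) does not contain 104.253.134.119
Longest matching prefix is /19 -> next hop Router V.

Router V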